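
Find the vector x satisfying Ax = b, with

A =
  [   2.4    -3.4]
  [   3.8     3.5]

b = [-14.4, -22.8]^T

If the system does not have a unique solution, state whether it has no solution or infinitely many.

Row-reduce the augmented matrix:
R1 ← R1 / (12/5).
R2 ← R2 − 19/5·R1.
R2 ← R2 / (533/60).
R1 ← R1 + 17/12·R2.
Reading off the reduced rows gives x_1 = -6, x_2 = 0.

x_1 = -6, x_2 = 0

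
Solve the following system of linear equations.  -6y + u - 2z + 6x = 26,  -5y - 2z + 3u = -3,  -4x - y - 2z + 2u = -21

infinitely many solutions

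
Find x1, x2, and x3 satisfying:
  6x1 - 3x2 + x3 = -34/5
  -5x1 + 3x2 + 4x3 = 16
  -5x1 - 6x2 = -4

x1 = -4/5, x2 = 4/3, x3 = 2

Row-reduce the augmented matrix:
R1 ← R1 / (6).
R2 ← R2 + 5·R1.
R3 ← R3 + 5·R1.
R2 ← R2 / (1/2).
R1 ← R1 + 1/2·R2.
R3 ← R3 + 17/2·R2.
R3 ← R3 / (83).
R1 ← R1 − 5·R3.
R2 ← R2 − 29/3·R3.
Reading off the reduced rows gives x1 = -4/5, x2 = 4/3, x3 = 2.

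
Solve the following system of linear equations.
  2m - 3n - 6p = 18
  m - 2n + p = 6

infinitely many solutions

Row-reduce:
R1 ← R1 / (2).
R2 ← R2 − 1·R1.
R2 ← R2 / (-1/2).
R1 ← R1 + 3/2·R2.
Rank is 2 with 3 unknowns, leaving p free.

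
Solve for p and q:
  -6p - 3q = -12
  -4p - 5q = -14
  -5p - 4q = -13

p = 1, q = 2

Row-reduce the augmented matrix:
R1 ← R1 / (-6).
R2 ← R2 + 4·R1.
R3 ← R3 + 5·R1.
R2 ← R2 / (-3).
R1 ← R1 − 1/2·R2.
R3 ← R3 + 3/2·R2.
R3 reduces to 0 = 0, so the extra equation is consistent.
Reading off the reduced rows gives p = 1, q = 2.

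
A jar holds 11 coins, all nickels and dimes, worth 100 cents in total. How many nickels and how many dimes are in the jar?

Let n = nickels, d = dimes.
  n + d = 11
  5n + 10d = 100
Row-reduce the augmented matrix:
R2 ← R2 − 5·R1.
R2 ← R2 / (5).
R1 ← R1 − 1·R2.
Reading off the reduced rows gives n = 2, d = 9.

nickels: 2, dimes: 9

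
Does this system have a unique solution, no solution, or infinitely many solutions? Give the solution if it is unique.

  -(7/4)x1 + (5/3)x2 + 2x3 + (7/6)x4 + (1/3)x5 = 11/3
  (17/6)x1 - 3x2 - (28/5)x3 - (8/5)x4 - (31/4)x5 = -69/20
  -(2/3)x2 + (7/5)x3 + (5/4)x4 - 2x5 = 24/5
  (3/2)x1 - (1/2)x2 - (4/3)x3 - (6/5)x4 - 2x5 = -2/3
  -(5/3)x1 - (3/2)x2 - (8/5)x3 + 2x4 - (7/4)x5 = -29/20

Row-reduce:
R1 ← R1 / (-7/4).
R2 ← R2 − 17/6·R1.
R4 ← R4 − 3/2·R1.
R5 ← R5 + 5/3·R1.
R2 ← R2 / (-19/63).
R1 ← R1 + 20/21·R2.
R3 ← R3 + 2/3·R2.
R4 ← R4 − 13/14·R2.
R5 ← R5 + 389/126·R2.
R3 ← R3 / (629/95).
R1 ← R1 − 120/19·R3.
R2 ← R2 − 744/95·R3.
R4 ← R4 + 1964/285·R3.
R5 ← R5 − 1964/95·R3.
R4 ← R4 / (883/666).
R1 ← R1 + 80/37·R4.
R2 ← R2 + 311/185·R4.
R3 ← R3 − 41/444·R4.
R5 ← R5 + 883/222·R4.
Rank is 4 with 5 unknowns, leaving x5 free.

infinitely many solutions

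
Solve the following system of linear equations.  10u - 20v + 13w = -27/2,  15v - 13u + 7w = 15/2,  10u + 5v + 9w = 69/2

u = 2, v = 2, w = 1/2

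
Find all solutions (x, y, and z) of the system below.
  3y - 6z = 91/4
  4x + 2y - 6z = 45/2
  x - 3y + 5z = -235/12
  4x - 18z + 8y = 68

x = 1/2, y = 9/4, z = -8/3

Row-reduce the augmented matrix:
Swap R1 and R2.
R1 ← R1 / (4).
R3 ← R3 − 1·R1.
R4 ← R4 − 4·R1.
R2 ← R2 / (3).
R1 ← R1 − 1/2·R2.
R3 ← R3 + 7/2·R2.
R4 ← R4 − 6·R2.
R3 ← R3 / (-1/2).
R1 ← R1 + 1/2·R3.
R2 ← R2 + 2·R3.
R4 reduces to 0 = 0, so the extra equation is consistent.
Reading off the reduced rows gives x = 1/2, y = 9/4, z = -8/3.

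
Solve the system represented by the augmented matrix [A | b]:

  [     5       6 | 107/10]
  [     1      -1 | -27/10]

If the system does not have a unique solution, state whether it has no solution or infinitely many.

Row-reduce the augmented matrix:
R1 ← R1 / (5).
R2 ← R2 − 1·R1.
R2 ← R2 / (-11/5).
R1 ← R1 − 6/5·R2.
Reading off the reduced rows gives x_1 = -1/2, x_2 = 11/5.

x_1 = -1/2, x_2 = 11/5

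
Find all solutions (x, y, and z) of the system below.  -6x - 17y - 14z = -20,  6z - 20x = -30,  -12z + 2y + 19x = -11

x = 3, y = -4, z = 5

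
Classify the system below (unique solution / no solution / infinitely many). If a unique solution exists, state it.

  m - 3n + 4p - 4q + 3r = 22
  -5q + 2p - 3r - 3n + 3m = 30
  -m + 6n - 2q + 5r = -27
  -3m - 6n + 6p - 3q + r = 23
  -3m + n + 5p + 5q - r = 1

m = 4, n = -3, p = 3, q = 0, r = -1

Row-reduce the augmented matrix:
R2 ← R2 − 3·R1.
R3 ← R3 + 1·R1.
R4 ← R4 + 3·R1.
R5 ← R5 + 3·R1.
R2 ← R2 / (6).
R1 ← R1 + 3·R2.
R3 ← R3 − 3·R2.
R4 ← R4 + 15·R2.
R5 ← R5 + 8·R2.
R3 ← R3 / (9).
R1 ← R1 + 1·R3.
R2 ← R2 + 5/3·R3.
R4 ← R4 + 7·R3.
R5 ← R5 − 11/3·R3.
R4 ← R4 / (-44/9).
R1 ← R1 + 14/9·R4.
R2 ← R2 + 16/27·R4.
R3 ← R3 + 19/18·R4.
R5 ← R5 − 335/54·R4.
R5 ← R5 / (-3335/132).
R1 ← R1 − 16/11·R5.
R2 ← R2 − 56/33·R5.
R3 ← R3 − 155/44·R5.
R4 ← R4 − 41/22·R5.
Reading off the reduced rows gives m = 4, n = -3, p = 3, q = 0, r = -1.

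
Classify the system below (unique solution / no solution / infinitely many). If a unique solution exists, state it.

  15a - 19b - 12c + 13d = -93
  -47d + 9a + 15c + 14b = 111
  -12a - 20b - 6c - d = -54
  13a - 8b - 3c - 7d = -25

infinitely many solutions

Row-reduce:
R1 ← R1 / (15).
R2 ← R2 − 9·R1.
R3 ← R3 + 12·R1.
R4 ← R4 − 13·R1.
R2 ← R2 / (127/5).
R1 ← R1 + 19/15·R2.
R3 ← R3 + 176/5·R2.
R4 ← R4 − 127/15·R2.
R3 ← R3 / (1926/127).
R1 ← R1 − 39/127·R3.
R2 ← R2 − 111/127·R3.
Rank is 3 with 4 unknowns, leaving d free.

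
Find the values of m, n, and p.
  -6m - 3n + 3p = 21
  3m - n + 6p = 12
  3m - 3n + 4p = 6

m = -2, n = 0, p = 3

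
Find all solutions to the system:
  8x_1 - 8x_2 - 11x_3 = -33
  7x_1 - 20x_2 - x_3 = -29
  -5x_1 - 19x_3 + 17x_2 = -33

x_1 = 2, x_2 = 2, x_3 = 3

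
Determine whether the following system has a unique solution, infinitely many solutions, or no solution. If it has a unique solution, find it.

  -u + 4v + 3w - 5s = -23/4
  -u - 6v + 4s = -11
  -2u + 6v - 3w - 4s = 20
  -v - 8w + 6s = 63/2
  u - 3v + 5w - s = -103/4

u = 0, v = 3, w = -3, s = 7/4

Row-reduce the augmented matrix:
R1 ← R1 / (-1).
R2 ← R2 + 1·R1.
R3 ← R3 + 2·R1.
R5 ← R5 − 1·R1.
R2 ← R2 / (-10).
R1 ← R1 + 4·R2.
R3 ← R3 + 2·R2.
R4 ← R4 + 1·R2.
R5 ← R5 − 1·R2.
R3 ← R3 / (-42/5).
R1 ← R1 + 9/5·R3.
R2 ← R2 − 3/10·R3.
R4 ← R4 + 77/10·R3.
R5 ← R5 − 77/10·R3.
R4 ← R4 / (5/4).
R1 ← R1 − 1/2·R4.
R2 ← R2 + 3/4·R4.
R3 ← R3 + 1/2·R4.
R5 ← R5 + 5/4·R4.
R5 reduces to 0 = 0, so the extra equation is consistent.
Reading off the reduced rows gives u = 0, v = 3, w = -3, s = 7/4.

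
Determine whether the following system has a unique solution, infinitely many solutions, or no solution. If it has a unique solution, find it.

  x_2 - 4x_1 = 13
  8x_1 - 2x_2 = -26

infinitely many solutions

Row-reduce:
R1 ← R1 / (-4).
R2 ← R2 − 8·R1.
Rank is 1 with 2 unknowns, leaving x_2 free.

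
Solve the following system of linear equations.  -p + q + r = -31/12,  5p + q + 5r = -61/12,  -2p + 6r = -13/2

Row-reduce the augmented matrix:
R1 ← R1 / (-1).
R2 ← R2 − 5·R1.
R3 ← R3 + 2·R1.
R2 ← R2 / (6).
R1 ← R1 + 1·R2.
R3 ← R3 + 2·R2.
R3 ← R3 / (22/3).
R1 ← R1 − 2/3·R3.
R2 ← R2 − 5/3·R3.
Reading off the reduced rows gives p = 1/4, q = -4/3, r = -1.

p = 1/4, q = -4/3, r = -1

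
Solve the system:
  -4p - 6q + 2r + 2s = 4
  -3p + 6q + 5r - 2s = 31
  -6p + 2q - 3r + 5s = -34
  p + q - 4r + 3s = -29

Row-reduce the augmented matrix:
R1 ← R1 / (-4).
R2 ← R2 + 3·R1.
R3 ← R3 + 6·R1.
R4 ← R4 − 1·R1.
R2 ← R2 / (21/2).
R1 ← R1 − 3/2·R2.
R3 ← R3 − 11·R2.
R4 ← R4 + 1/2·R2.
R3 ← R3 / (-29/3).
R1 ← R1 + 1·R3.
R2 ← R2 − 1/3·R3.
R4 ← R4 + 10/3·R3.
R4 ← R4 / (40/29).
R1 ← R1 + 17/29·R4.
R2 ← R2 + 4/29·R4.
R3 ← R3 + 17/29·R4.
Reading off the reduced rows gives p = 1, q = 0, r = 6, s = -2.

p = 1, q = 0, r = 6, s = -2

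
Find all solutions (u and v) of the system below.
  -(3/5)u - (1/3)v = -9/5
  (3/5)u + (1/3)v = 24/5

no solution

Row-reduce:
R1 ← R1 / (-3/5).
R2 ← R2 − 3/5·R1.
Row 2 reduces to 0 = 3, a contradiction. The system is inconsistent.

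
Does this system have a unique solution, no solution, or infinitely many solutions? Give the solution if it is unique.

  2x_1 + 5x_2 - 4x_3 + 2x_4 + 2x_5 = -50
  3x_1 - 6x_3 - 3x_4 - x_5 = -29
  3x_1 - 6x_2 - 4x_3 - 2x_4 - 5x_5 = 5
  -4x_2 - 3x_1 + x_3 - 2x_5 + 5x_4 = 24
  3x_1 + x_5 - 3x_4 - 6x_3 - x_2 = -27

Row-reduce the augmented matrix:
R1 ← R1 / (2).
R2 ← R2 − 3·R1.
R3 ← R3 − 3·R1.
R4 ← R4 + 3·R1.
R5 ← R5 − 3·R1.
R2 ← R2 / (-15/2).
R1 ← R1 − 5/2·R2.
R3 ← R3 + 27/2·R2.
R4 ← R4 − 7/2·R2.
R5 ← R5 + 17/2·R2.
R3 ← R3 / (2).
R1 ← R1 + 2·R3.
R4 ← R4 + 5·R3.
R4 ← R4 / (197/10).
R1 ← R1 − 24/5·R4.
R2 ← R2 − 4/5·R4.
R3 ← R3 − 29/10·R4.
R5 ← R5 − 4/5·R4.
R5 ← R5 / (522/197).
R1 ← R1 + 257/591·R5.
R2 ← R2 − 128/197·R5.
R3 ← R3 − 13/591·R5.
R4 ← R4 + 86/591·R5.
Reading off the reduced rows gives x_1 = -4, x_2 = -4, x_3 = 4, x_4 = -2, x_5 = -1.

x_1 = -4, x_2 = -4, x_3 = 4, x_4 = -2, x_5 = -1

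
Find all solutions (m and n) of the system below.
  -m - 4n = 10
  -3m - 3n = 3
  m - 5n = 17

m = 2, n = -3

Row-reduce the augmented matrix:
R1 ← R1 / (-1).
R2 ← R2 + 3·R1.
R3 ← R3 − 1·R1.
R2 ← R2 / (9).
R1 ← R1 − 4·R2.
R3 ← R3 + 9·R2.
R3 reduces to 0 = 0, so the extra equation is consistent.
Reading off the reduced rows gives m = 2, n = -3.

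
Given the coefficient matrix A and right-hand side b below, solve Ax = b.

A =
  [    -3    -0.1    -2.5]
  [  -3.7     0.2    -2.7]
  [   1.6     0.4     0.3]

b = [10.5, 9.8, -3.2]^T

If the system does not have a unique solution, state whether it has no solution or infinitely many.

x_1 = 0, x_2 = -5, x_3 = -4

Row-reduce the augmented matrix:
R1 ← R1 / (-3).
R2 ← R2 + 37/10·R1.
R3 ← R3 − 8/5·R1.
R2 ← R2 / (97/300).
R1 ← R1 − 1/30·R2.
R3 ← R3 − 26/75·R2.
R3 ← R3 / (-1401/970).
R1 ← R1 − 77/97·R3.
R2 ← R2 − 115/97·R3.
Reading off the reduced rows gives x_1 = 0, x_2 = -5, x_3 = -4.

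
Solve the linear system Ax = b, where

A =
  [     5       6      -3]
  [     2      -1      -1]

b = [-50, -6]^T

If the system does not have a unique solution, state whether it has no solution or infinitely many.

infinitely many solutions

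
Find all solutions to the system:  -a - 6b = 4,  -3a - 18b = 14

no solution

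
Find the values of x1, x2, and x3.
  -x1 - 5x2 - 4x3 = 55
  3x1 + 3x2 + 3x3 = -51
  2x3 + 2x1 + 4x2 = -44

Row-reduce the augmented matrix:
R1 ← R1 / (-1).
R2 ← R2 − 3·R1.
R3 ← R3 − 2·R1.
R2 ← R2 / (-12).
R1 ← R1 − 5·R2.
R3 ← R3 + 6·R2.
R3 ← R3 / (-3/2).
R1 ← R1 − 1/4·R3.
R2 ← R2 − 3/4·R3.
Reading off the reduced rows gives x1 = -6, x2 = -5, x3 = -6.

x1 = -6, x2 = -5, x3 = -6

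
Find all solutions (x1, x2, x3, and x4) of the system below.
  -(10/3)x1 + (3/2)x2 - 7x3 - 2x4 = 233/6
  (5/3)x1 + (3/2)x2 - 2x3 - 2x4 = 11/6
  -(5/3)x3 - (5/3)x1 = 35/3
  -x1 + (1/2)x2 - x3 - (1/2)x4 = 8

no solution

Row-reduce:
R1 ← R1 / (-10/3).
R2 ← R2 − 5/3·R1.
R3 ← R3 + 5/3·R1.
R4 ← R4 + 1·R1.
R2 ← R2 / (9/4).
R1 ← R1 + 9/20·R2.
R3 ← R3 + 3/4·R2.
R4 ← R4 − 1/20·R2.
Swap R3 and R4.
R3 ← R3 / (11/9).
R1 ← R1 − 1·R3.
R2 ← R2 + 22/9·R3.
Row 4 reduces to 0 = -2/3, a contradiction. The system is inconsistent.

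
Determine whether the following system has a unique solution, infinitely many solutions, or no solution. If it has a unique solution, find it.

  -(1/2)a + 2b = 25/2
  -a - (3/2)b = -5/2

a = -5, b = 5

From equation 2: a = 5/2 − 3/2·b.
Substitute into equation 1 and solve: b = 5.
Then a = -5.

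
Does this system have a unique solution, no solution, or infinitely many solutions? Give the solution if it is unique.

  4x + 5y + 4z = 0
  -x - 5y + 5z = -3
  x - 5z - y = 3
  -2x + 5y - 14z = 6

Row-reduce the augmented matrix:
R1 ← R1 / (4).
R2 ← R2 + 1·R1.
R3 ← R3 − 1·R1.
R4 ← R4 + 2·R1.
R2 ← R2 / (-15/4).
R1 ← R1 − 5/4·R2.
R3 ← R3 + 9/4·R2.
R4 ← R4 − 15/2·R2.
R3 ← R3 / (-48/5).
R1 ← R1 − 3·R3.
R2 ← R2 + 8/5·R3.
R4 reduces to 0 = 0, so the extra equation is consistent.
Reading off the reduced rows gives x = 1/2, y = 0, z = -1/2.

x = 1/2, y = 0, z = -1/2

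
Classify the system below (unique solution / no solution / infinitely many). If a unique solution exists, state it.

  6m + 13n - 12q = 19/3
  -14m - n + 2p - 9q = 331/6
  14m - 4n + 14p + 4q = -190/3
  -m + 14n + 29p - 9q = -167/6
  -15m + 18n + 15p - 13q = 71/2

Row-reduce the augmented matrix:
R1 ← R1 / (6).
R2 ← R2 + 14·R1.
R3 ← R3 − 14·R1.
R4 ← R4 + 1·R1.
R5 ← R5 + 15·R1.
R2 ← R2 / (88/3).
R1 ← R1 − 13/6·R2.
R3 ← R3 + 103/3·R2.
R4 ← R4 − 97/6·R2.
R5 ← R5 − 101/2·R2.
R3 ← R3 / (719/44).
R1 ← R1 + 13/88·R3.
R2 ← R2 − 3/44·R3.
R4 ← R4 − 2455/88·R3.
R5 ← R5 − 1017/88·R3.
R4 ← R4 / (20632/719).
R1 ← R1 − 907/1438·R4.
R2 ← R2 + 873/719·R4.
R3 ← R3 + 995/1438·R4.
R5 ← R5 − 20632/719·R4.
R5 reduces to 0 = 0, so the extra equation is consistent.
Reading off the reduced rows gives m = -5/2, n = -2/3, p = -3/2, q = -5/2.

m = -5/2, n = -2/3, p = -3/2, q = -5/2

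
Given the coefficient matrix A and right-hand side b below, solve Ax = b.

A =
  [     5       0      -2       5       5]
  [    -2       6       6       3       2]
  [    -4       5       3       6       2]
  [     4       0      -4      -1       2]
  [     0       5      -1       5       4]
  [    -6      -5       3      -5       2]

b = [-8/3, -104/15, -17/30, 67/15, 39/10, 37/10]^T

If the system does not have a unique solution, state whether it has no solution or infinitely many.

x_1 = -4/3, x_2 = 1/2, x_3 = -2, x_4 = -3/5, x_5 = 3/5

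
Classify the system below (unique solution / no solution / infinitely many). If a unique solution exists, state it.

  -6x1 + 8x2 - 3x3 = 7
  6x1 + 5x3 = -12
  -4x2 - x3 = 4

Row-reduce:
R1 ← R1 / (-6).
R2 ← R2 − 6·R1.
R2 ← R2 / (8).
R1 ← R1 + 4/3·R2.
R3 ← R3 + 4·R2.
Row 3 reduces to 0 = 3/2, a contradiction. The system is inconsistent.

no solution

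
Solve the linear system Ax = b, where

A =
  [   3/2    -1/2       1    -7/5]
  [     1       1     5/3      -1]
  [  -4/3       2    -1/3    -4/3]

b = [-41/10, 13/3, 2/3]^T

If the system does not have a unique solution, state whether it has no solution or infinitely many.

infinitely many solutions

Row-reduce:
R1 ← R1 / (3/2).
R2 ← R2 − 1·R1.
R3 ← R3 + 4/3·R1.
R2 ← R2 / (4/3).
R1 ← R1 + 1/3·R2.
R3 ← R3 − 14/9·R2.
R3 ← R3 / (-11/18).
R1 ← R1 − 11/12·R3.
R2 ← R2 − 3/4·R3.
Rank is 3 with 4 unknowns, leaving x_4 free.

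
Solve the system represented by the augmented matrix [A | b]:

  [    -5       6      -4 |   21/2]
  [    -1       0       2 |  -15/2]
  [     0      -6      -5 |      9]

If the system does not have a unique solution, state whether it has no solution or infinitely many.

Row-reduce the augmented matrix:
R1 ← R1 / (-5).
R2 ← R2 + 1·R1.
R2 ← R2 / (-6/5).
R1 ← R1 + 6/5·R2.
R3 ← R3 + 6·R2.
R3 ← R3 / (-19).
R1 ← R1 + 2·R3.
R2 ← R2 + 7/3·R3.
Reading off the reduced rows gives x_1 = 3/2, x_2 = 1, x_3 = -3.

x_1 = 3/2, x_2 = 1, x_3 = -3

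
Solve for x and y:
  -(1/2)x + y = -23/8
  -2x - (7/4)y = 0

x = 7/4, y = -2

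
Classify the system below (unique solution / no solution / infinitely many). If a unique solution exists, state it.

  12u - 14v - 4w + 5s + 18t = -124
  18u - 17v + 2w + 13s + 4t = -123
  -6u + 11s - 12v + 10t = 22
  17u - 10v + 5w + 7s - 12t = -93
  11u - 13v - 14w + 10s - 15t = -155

u = -6, v = 3, w = 5, s = 2, t = 0

Row-reduce the augmented matrix:
R1 ← R1 / (12).
R2 ← R2 − 18·R1.
R3 ← R3 + 6·R1.
R4 ← R4 − 17·R1.
R5 ← R5 − 11·R1.
R2 ← R2 / (4).
R1 ← R1 + 7/6·R2.
R3 ← R3 + 19·R2.
R4 ← R4 − 59/6·R2.
R5 ← R5 + 1/6·R2.
R3 ← R3 / (36).
R1 ← R1 − 2·R3.
R2 ← R2 − 2·R3.
R4 ← R4 + 9·R3.
R5 ← R5 + 10·R3.
R4 ← R4 / (-355/96).
R1 ← R1 + 13/72·R4.
R2 ← R2 + 119/144·R4.
R3 ← R3 − 317/288·R4.
R5 ← R5 − 1199/72·R4.
R5 ← R5 / (-26051/355).
R1 ← R1 + 8/355·R5.
R2 ← R2 − 18/355·R5.
R3 ← R3 + 1262/355·R5.
R4 ← R4 − 338/355·R5.
Reading off the reduced rows gives u = -6, v = 3, w = 5, s = 2, t = 0.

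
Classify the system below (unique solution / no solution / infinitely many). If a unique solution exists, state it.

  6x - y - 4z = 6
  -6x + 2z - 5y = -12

Row-reduce:
R1 ← R1 / (6).
R2 ← R2 + 6·R1.
R2 ← R2 / (-6).
R1 ← R1 + 1/6·R2.
Rank is 2 with 3 unknowns, leaving z free.

infinitely many solutions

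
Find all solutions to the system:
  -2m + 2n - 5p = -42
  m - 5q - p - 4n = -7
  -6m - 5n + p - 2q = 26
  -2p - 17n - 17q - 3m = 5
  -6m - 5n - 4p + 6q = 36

Row-reduce the augmented matrix:
R1 ← R1 / (-2).
R2 ← R2 − 1·R1.
R3 ← R3 + 6·R1.
R4 ← R4 + 3·R1.
R5 ← R5 + 6·R1.
R2 ← R2 / (-3).
R1 ← R1 + 1·R2.
R3 ← R3 + 11·R2.
R4 ← R4 + 20·R2.
R5 ← R5 + 11·R2.
R3 ← R3 / (173/6).
R1 ← R1 − 11/3·R3.
R2 ← R2 − 7/6·R3.
R4 ← R4 − 173/6·R3.
R5 ← R5 − 143/6·R3.
Swap R4 and R5.
R4 ← R4 / (1874/173).
R1 ← R1 + 71/173·R4.
R2 ← R2 − 174/173·R4.
R3 ← R3 − 98/173·R4.
R5 reduces to 0 = 0, so the extra equation is consistent.
Reading off the reduced rows gives m = 0, n = -6, p = 6, q = 5.

m = 0, n = -6, p = 6, q = 5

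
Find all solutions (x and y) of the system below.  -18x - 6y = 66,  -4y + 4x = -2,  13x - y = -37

Row-reduce:
R1 ← R1 / (-18).
R2 ← R2 − 4·R1.
R3 ← R3 − 13·R1.
R2 ← R2 / (-16/3).
R1 ← R1 − 1/3·R2.
R3 ← R3 + 16/3·R2.
Row 3 reduces to 0 = -2, a contradiction. The system is inconsistent.

no solution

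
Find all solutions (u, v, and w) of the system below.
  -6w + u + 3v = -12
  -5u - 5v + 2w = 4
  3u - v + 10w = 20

infinitely many solutions

Row-reduce:
R2 ← R2 + 5·R1.
R3 ← R3 − 3·R1.
R2 ← R2 / (10).
R1 ← R1 − 3·R2.
R3 ← R3 + 10·R2.
Rank is 2 with 3 unknowns, leaving w free.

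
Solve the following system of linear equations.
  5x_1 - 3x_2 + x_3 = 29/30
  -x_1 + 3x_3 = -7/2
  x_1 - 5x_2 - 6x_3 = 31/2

x_1 = -1/2, x_2 = -8/5, x_3 = -4/3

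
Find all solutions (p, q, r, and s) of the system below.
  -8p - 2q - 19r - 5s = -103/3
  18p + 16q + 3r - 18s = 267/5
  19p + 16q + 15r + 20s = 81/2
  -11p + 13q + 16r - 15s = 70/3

Row-reduce the augmented matrix:
R1 ← R1 / (-8).
R2 ← R2 − 18·R1.
R3 ← R3 − 19·R1.
R4 ← R4 + 11·R1.
R2 ← R2 / (23/2).
R1 ← R1 − 1/4·R2.
R3 ← R3 − 45/4·R2.
R4 ← R4 − 63/4·R2.
R3 ← R3 / (403/46).
R1 ← R1 − 149/46·R3.
R2 ← R2 + 159/46·R3.
R4 ← R4 − 2221/23·R3.
R4 ← R4 / (-23127/62).
R1 ← R1 + 382/31·R4.
R2 ← R2 − 741/62·R4.
R3 ← R3 − 130/31·R4.
Reading off the reduced rows gives p = 3/2, q = 1/2, r = 4/3, s = -4/5.

p = 3/2, q = 1/2, r = 4/3, s = -4/5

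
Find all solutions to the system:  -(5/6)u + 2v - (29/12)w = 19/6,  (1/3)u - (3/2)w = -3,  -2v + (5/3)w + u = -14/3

Row-reduce:
R1 ← R1 / (-5/6).
R2 ← R2 − 1/3·R1.
R3 ← R3 − 1·R1.
R2 ← R2 / (4/5).
R1 ← R1 + 12/5·R2.
R3 ← R3 − 2/5·R2.
Rank is 2 with 3 unknowns, leaving w free.

infinitely many solutions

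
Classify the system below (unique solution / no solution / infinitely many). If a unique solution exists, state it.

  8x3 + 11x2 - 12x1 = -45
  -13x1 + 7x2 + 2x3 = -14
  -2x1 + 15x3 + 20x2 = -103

Row-reduce the augmented matrix:
R1 ← R1 / (-12).
R2 ← R2 + 13·R1.
R3 ← R3 + 2·R1.
R2 ← R2 / (-59/12).
R1 ← R1 + 11/12·R2.
R3 ← R3 − 109/6·R2.
R3 ← R3 / (-647/59).
R1 ← R1 − 34/59·R3.
R2 ← R2 − 80/59·R3.
Reading off the reduced rows gives x1 = -1, x2 = -3, x3 = -3.

x1 = -1, x2 = -3, x3 = -3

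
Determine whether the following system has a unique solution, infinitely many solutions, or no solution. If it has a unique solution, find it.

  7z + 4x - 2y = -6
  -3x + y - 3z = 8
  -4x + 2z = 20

infinitely many solutions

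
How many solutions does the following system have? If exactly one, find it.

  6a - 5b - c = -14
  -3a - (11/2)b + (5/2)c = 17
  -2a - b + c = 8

Row-reduce:
R1 ← R1 / (6).
R2 ← R2 + 3·R1.
R3 ← R3 + 2·R1.
R2 ← R2 / (-8).
R1 ← R1 + 5/6·R2.
R3 ← R3 + 8/3·R2.
Rank is 2 with 3 unknowns, leaving c free.

infinitely many solutions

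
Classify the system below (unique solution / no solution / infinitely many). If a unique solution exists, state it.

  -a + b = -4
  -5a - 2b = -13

Row-reduce the augmented matrix:
R1 ← R1 / (-1).
R2 ← R2 + 5·R1.
R2 ← R2 / (-7).
R1 ← R1 + 1·R2.
Reading off the reduced rows gives a = 3, b = -1.

a = 3, b = -1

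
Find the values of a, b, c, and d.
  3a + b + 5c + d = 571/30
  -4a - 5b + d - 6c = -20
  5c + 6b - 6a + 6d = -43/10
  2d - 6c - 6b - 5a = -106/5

a = 7/3, b = -4/5, c = 5/2, d = 1/3

Row-reduce the augmented matrix:
R1 ← R1 / (3).
R2 ← R2 + 4·R1.
R3 ← R3 + 6·R1.
R4 ← R4 + 5·R1.
R2 ← R2 / (-11/3).
R1 ← R1 − 1/3·R2.
R3 ← R3 − 8·R2.
R4 ← R4 + 13/3·R2.
R3 ← R3 / (181/11).
R1 ← R1 − 19/11·R3.
R2 ← R2 + 2/11·R3.
R4 ← R4 − 17/11·R3.
R4 ← R4 / (-58/181).
R1 ← R1 + 150/181·R4.
R2 ← R2 + 89/181·R4.
R3 ← R3 − 144/181·R4.
Reading off the reduced rows gives a = 7/3, b = -4/5, c = 5/2, d = 1/3.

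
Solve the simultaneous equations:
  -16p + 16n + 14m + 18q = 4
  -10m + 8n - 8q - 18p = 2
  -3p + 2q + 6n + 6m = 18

Row-reduce:
R1 ← R1 / (14).
R2 ← R2 + 10·R1.
R3 ← R3 − 6·R1.
R2 ← R2 / (136/7).
R1 ← R1 − 8/7·R2.
R3 ← R3 + 6/7·R2.
R3 ← R3 / (87/34).
R1 ← R1 − 10/17·R3.
R2 ← R2 + 103/68·R3.
Rank is 3 with 4 unknowns, leaving q free.

infinitely many solutions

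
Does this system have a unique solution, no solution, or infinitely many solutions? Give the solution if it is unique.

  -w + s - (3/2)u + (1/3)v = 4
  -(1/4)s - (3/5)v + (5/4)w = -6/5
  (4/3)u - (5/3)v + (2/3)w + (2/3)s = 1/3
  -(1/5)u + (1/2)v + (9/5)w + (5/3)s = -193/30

u = -2, v = -3, w = -5/2, s = -1/2

Row-reduce the augmented matrix:
R1 ← R1 / (-3/2).
R3 ← R3 − 4/3·R1.
R4 ← R4 + 1/5·R1.
R2 ← R2 / (-3/5).
R1 ← R1 + 2/9·R2.
R3 ← R3 + 37/27·R2.
R4 ← R4 − 41/90·R2.
R3 ← R3 / (-997/324).
R1 ← R1 − 11/54·R3.
R2 ← R2 + 25/12·R3.
R4 ← R4 − 3113/1080·R3.
R4 ← R4 / (49882/14955).
R1 ← R1 + 432/997·R4.
R2 ← R2 + 1020/997·R4.
R3 ← R3 + 689/997·R4.
Reading off the reduced rows gives u = -2, v = -3, w = -5/2, s = -1/2.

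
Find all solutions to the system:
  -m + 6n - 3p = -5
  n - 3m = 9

Row-reduce:
R1 ← R1 / (-1).
R2 ← R2 + 3·R1.
R2 ← R2 / (-17).
R1 ← R1 + 6·R2.
Rank is 2 with 3 unknowns, leaving p free.

infinitely many solutions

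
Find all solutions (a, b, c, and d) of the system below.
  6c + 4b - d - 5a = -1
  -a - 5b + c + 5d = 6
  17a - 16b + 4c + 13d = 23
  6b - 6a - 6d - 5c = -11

infinitely many solutions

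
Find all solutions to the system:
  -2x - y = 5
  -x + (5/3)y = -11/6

From equation 1: y = -5 − 2·x.
Substitute into equation 2 and solve: x = -3/2.
Then y = -2.

x = -3/2, y = -2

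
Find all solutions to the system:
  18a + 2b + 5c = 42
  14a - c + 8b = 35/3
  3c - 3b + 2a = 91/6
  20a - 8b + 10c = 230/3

Row-reduce the augmented matrix:
R1 ← R1 / (18).
R2 ← R2 − 14·R1.
R3 ← R3 − 2·R1.
R4 ← R4 − 20·R1.
R2 ← R2 / (58/9).
R1 ← R1 − 1/9·R2.
R3 ← R3 + 29/9·R2.
R4 ← R4 + 92/9·R2.
Swap R3 and R4.
R3 ← R3 / (-96/29).
R1 ← R1 − 21/58·R3.
R2 ← R2 + 22/29·R3.
R4 reduces to 0 = 0, so the extra equation is consistent.
Reading off the reduced rows gives a = 7/3, b = -5/2, c = 1.

a = 7/3, b = -5/2, c = 1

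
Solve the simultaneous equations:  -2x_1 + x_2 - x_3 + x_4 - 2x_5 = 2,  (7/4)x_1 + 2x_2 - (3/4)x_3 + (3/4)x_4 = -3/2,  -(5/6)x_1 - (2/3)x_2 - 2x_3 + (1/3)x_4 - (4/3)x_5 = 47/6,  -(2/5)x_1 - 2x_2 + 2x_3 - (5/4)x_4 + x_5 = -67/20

Row-reduce:
R1 ← R1 / (-2).
R2 ← R2 − 7/4·R1.
R3 ← R3 + 5/6·R1.
R4 ← R4 + 2/5·R1.
R2 ← R2 / (23/8).
R1 ← R1 + 1/2·R2.
R3 ← R3 + 13/12·R2.
R4 ← R4 + 11/5·R2.
R3 ← R3 / (-101/46).
R1 ← R1 − 5/23·R3.
R2 ← R2 + 13/23·R3.
R4 ← R4 − 22/23·R3.
R4 ← R4 / (29/1212).
R1 ← R1 + 50/303·R4.
R2 ← R2 − 130/303·R4.
R3 ← R3 + 73/303·R4.
Rank is 4 with 5 unknowns, leaving x_5 free.

infinitely many solutions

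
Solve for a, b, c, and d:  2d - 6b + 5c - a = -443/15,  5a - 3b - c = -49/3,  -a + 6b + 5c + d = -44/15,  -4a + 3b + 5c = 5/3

a = -8/3, b = 2, c = -3, d = -13/5

Row-reduce the augmented matrix:
R1 ← R1 / (-1).
R2 ← R2 − 5·R1.
R3 ← R3 + 1·R1.
R4 ← R4 + 4·R1.
R2 ← R2 / (-33).
R1 ← R1 − 6·R2.
R3 ← R3 − 12·R2.
R4 ← R4 − 27·R2.
R3 ← R3 / (96/11).
R1 ← R1 + 7/11·R3.
R2 ← R2 + 8/11·R3.
R4 ← R4 − 51/11·R3.
R4 ← R4 / (-39/32).
R1 ← R1 − 1/96·R4.
R2 ← R2 + 1/12·R4.
R3 ← R3 − 29/96·R4.
Reading off the reduced rows gives a = -8/3, b = 2, c = -3, d = -13/5.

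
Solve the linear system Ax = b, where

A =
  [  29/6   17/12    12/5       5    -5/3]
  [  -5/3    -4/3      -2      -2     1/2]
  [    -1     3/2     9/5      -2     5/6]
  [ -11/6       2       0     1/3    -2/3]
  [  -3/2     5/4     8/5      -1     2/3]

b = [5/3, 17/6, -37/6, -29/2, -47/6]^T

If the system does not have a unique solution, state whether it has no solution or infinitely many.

no solution

Row-reduce:
R1 ← R1 / (29/6).
R2 ← R2 + 5/3·R1.
R3 ← R3 + 1·R1.
R4 ← R4 + 11/6·R1.
R5 ← R5 + 3/2·R1.
R2 ← R2 / (-49/58).
R1 ← R1 − 17/58·R2.
R3 ← R3 − 52/29·R2.
R4 ← R4 − 883/348·R2.
R5 ← R5 − 49/29·R2.
R3 ← R3 / (-47/245).
R1 ← R1 − 22/245·R3.
R2 ← R2 − 68/49·R3.
R4 ← R4 + 1919/735·R3.
R4 ← R4 / (1058/47).
R1 ← R1 − 10/47·R4.
R2 ← R2 + 512/47·R4.
R3 ← R3 − 380/47·R4.
Row 5 reduces to 0 = -1/2, a contradiction. The system is inconsistent.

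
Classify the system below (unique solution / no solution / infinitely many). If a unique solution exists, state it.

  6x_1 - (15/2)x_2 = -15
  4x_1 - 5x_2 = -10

infinitely many solutions

Row-reduce:
R1 ← R1 / (6).
R2 ← R2 − 4·R1.
Rank is 1 with 2 unknowns, leaving x_2 free.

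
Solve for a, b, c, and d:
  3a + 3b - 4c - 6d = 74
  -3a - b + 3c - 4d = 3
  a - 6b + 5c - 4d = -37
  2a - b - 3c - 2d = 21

a = 0, b = 6, c = -5, d = -6

Row-reduce the augmented matrix:
R1 ← R1 / (3).
R2 ← R2 + 3·R1.
R3 ← R3 − 1·R1.
R4 ← R4 − 2·R1.
R2 ← R2 / (2).
R1 ← R1 − 1·R2.
R3 ← R3 + 7·R2.
R4 ← R4 + 3·R2.
R3 ← R3 / (17/6).
R1 ← R1 + 5/6·R3.
R2 ← R2 + 1/2·R3.
R4 ← R4 + 11/6·R3.
R4 ← R4 / (-628/17).
R1 ← R1 + 134/17·R4.
R2 ← R2 + 196/17·R4.
R3 ← R3 + 222/17·R4.
Reading off the reduced rows gives a = 0, b = 6, c = -5, d = -6.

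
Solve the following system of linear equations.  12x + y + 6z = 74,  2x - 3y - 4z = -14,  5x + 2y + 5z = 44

infinitely many solutions

Row-reduce:
R1 ← R1 / (12).
R2 ← R2 − 2·R1.
R3 ← R3 − 5·R1.
R2 ← R2 / (-19/6).
R1 ← R1 − 1/12·R2.
R3 ← R3 − 19/12·R2.
Rank is 2 with 3 unknowns, leaving z free.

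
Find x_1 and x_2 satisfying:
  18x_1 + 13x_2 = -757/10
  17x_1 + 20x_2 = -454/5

x_1 = -12/5, x_2 = -5/2

Row-reduce the augmented matrix:
R1 ← R1 / (18).
R2 ← R2 − 17·R1.
R2 ← R2 / (139/18).
R1 ← R1 − 13/18·R2.
Reading off the reduced rows gives x_1 = -12/5, x_2 = -5/2.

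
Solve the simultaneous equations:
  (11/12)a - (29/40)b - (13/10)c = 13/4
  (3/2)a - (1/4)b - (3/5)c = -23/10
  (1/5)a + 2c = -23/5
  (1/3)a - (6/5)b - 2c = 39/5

Row-reduce:
R1 ← R1 / (11/12).
R2 ← R2 − 3/2·R1.
R3 ← R3 − 1/5·R1.
R4 ← R4 − 1/3·R1.
R2 ← R2 / (103/110).
R1 ← R1 + 87/110·R2.
R3 ← R3 − 87/550·R2.
R4 ← R4 + 103/110·R2.
R3 ← R3 / (5216/2575).
R1 ← R1 + 66/515·R3.
R2 ← R2 − 168/103·R3.
Row 4 reduces to 0 = -1, a contradiction. The system is inconsistent.

no solution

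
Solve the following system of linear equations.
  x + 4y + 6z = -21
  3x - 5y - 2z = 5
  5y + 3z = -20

x = -5, y = -4, z = 0

Row-reduce the augmented matrix:
R2 ← R2 − 3·R1.
R2 ← R2 / (-17).
R1 ← R1 − 4·R2.
R3 ← R3 − 5·R2.
R3 ← R3 / (-49/17).
R1 ← R1 − 22/17·R3.
R2 ← R2 − 20/17·R3.
Reading off the reduced rows gives x = -5, y = -4, z = 0.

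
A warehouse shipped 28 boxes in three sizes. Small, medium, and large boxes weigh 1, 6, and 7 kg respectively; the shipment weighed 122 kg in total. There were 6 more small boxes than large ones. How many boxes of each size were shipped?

Let s = small boxes, m = medium boxes, l = large boxes.
  s + m + l = 28
  s + 6m + 7l = 122
  s - l = 6
Row-reduce the augmented matrix:
R2 ← R2 − 1·R1.
R3 ← R3 − 1·R1.
R2 ← R2 / (5).
R1 ← R1 − 1·R2.
R3 ← R3 + 1·R2.
R3 ← R3 / (-4/5).
R1 ← R1 + 1/5·R3.
R2 ← R2 − 6/5·R3.
Reading off the reduced rows gives s = 10, m = 14, l = 4.

small boxes: 10, medium boxes: 14, large boxes: 4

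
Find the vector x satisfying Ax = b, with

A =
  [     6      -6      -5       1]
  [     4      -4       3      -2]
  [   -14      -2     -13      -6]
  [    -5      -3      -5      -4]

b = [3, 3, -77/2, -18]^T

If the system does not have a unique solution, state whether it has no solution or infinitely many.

no solution

Row-reduce:
R1 ← R1 / (6).
R2 ← R2 − 4·R1.
R3 ← R3 + 14·R1.
R4 ← R4 + 5·R1.
Swap R2 and R3.
R2 ← R2 / (-16).
R1 ← R1 + 1·R2.
R4 ← R4 + 8·R2.
R3 ← R3 / (19/3).
R1 ← R1 − 17/24·R3.
R2 ← R2 − 37/24·R3.
R4 ← R4 − 19/6·R3.
Row 4 reduces to 0 = -1/4, a contradiction. The system is inconsistent.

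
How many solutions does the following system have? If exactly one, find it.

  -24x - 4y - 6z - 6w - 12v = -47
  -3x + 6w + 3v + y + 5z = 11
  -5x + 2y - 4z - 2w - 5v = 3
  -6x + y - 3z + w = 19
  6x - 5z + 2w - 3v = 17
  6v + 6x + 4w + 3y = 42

Row-reduce:
R1 ← R1 / (-24).
R2 ← R2 + 3·R1.
R3 ← R3 + 5·R1.
R4 ← R4 + 6·R1.
R5 ← R5 − 6·R1.
R6 ← R6 − 6·R1.
R2 ← R2 / (3/2).
R1 ← R1 − 1/6·R2.
R3 ← R3 − 17/6·R2.
R4 ← R4 − 2·R2.
R5 ← R5 + 1·R2.
R6 ← R6 − 2·R2.
R3 ← R3 / (-245/18).
R1 ← R1 + 7/18·R3.
R2 ← R2 − 23/6·R3.
R4 ← R4 + 55/6·R3.
R5 ← R5 + 8/3·R3.
R6 ← R6 + 55/6·R3.
R4 ← R4 / (127/49).
R1 ← R1 + 4/35·R4.
R2 ← R2 − 171/245·R4.
R3 ← R3 − 243/245·R4.
R5 ← R5 − 1873/245·R4.
R6 ← R6 − 127/49·R4.
R5 ← R5 / (-8793/635).
R1 ← R1 − 323/635·R5.
R2 ← R2 + 816/635·R5.
R3 ← R3 + 558/635·R5.
R4 ← R4 − 216/127·R5.
Row 6 reduces to 0 = -1/2, a contradiction. The system is inconsistent.

no solution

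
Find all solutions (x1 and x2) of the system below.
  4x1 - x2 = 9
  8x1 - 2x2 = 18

infinitely many solutions

Row-reduce:
R1 ← R1 / (4).
R2 ← R2 − 8·R1.
Rank is 1 with 2 unknowns, leaving x2 free.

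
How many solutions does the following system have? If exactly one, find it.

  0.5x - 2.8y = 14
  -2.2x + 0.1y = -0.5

Row-reduce the augmented matrix:
R1 ← R1 / (1/2).
R2 ← R2 + 11/5·R1.
R2 ← R2 / (-611/50).
R1 ← R1 + 28/5·R2.
Reading off the reduced rows gives x = 0, y = -5.

x = 0, y = -5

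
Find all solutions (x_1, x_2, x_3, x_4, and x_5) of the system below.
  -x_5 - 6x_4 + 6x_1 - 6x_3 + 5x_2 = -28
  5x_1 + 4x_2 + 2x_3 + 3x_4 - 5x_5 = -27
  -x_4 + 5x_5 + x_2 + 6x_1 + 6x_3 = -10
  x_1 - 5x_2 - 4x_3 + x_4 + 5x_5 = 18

infinitely many solutions

Row-reduce:
R1 ← R1 / (6).
R2 ← R2 − 5·R1.
R3 ← R3 − 6·R1.
R4 ← R4 − 1·R1.
R2 ← R2 / (-1/6).
R1 ← R1 − 5/6·R2.
R3 ← R3 + 4·R2.
R4 ← R4 + 35/6·R2.
R3 ← R3 / (-156).
R1 ← R1 − 34·R3.
R2 ← R2 + 42·R3.
R4 ← R4 + 248·R3.
R4 ← R4 / (752/39).
R1 ← R1 + 137/78·R4.
R2 ← R2 − 61/26·R4.
R3 ← R3 − 187/156·R4.
Rank is 4 with 5 unknowns, leaving x_5 free.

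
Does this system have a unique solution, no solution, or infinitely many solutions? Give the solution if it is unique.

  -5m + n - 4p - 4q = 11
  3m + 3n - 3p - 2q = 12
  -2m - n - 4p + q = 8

Row-reduce:
R1 ← R1 / (-5).
R2 ← R2 − 3·R1.
R3 ← R3 + 2·R1.
R2 ← R2 / (18/5).
R1 ← R1 + 1/5·R2.
R3 ← R3 + 7/5·R2.
R3 ← R3 / (-9/2).
R1 ← R1 − 1/2·R3.
R2 ← R2 + 3/2·R3.
Rank is 3 with 4 unknowns, leaving q free.

infinitely many solutions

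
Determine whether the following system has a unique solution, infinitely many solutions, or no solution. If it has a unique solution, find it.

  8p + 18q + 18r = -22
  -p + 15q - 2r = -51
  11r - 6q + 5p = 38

no solution

Row-reduce:
R1 ← R1 / (8).
R2 ← R2 + 1·R1.
R3 ← R3 − 5·R1.
R2 ← R2 / (69/4).
R1 ← R1 − 9/4·R2.
R3 ← R3 + 69/4·R2.
Row 3 reduces to 0 = -2, a contradiction. The system is inconsistent.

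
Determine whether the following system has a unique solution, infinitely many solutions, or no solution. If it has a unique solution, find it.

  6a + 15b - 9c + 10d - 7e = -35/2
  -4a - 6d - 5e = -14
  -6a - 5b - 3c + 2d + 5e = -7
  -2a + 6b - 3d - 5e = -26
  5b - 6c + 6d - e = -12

no solution

Row-reduce:
R1 ← R1 / (6).
R2 ← R2 + 4·R1.
R3 ← R3 + 6·R1.
R4 ← R4 + 2·R1.
R2 ← R2 / (10).
R1 ← R1 − 5/2·R2.
R3 ← R3 − 10·R2.
R4 ← R4 − 11·R2.
R5 ← R5 − 5·R2.
R3 ← R3 / (-6).
R2 ← R2 + 3/5·R3.
R4 ← R4 − 18/5·R3.
R5 ← R5 + 3·R3.
R4 ← R4 / (32/5).
R1 ← R1 − 3/2·R4.
R2 ← R2 + 16/15·R4.
R3 ← R3 + 17/9·R4.
Row 5 reduces to 0 = 1/4, a contradiction. The system is inconsistent.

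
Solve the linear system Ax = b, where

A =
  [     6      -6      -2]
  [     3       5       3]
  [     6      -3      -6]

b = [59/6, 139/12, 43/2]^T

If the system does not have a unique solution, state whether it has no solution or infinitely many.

x_1 = 11/4, x_2 = 5/3, x_3 = -5/3

Row-reduce the augmented matrix:
R1 ← R1 / (6).
R2 ← R2 − 3·R1.
R3 ← R3 − 6·R1.
R2 ← R2 / (8).
R1 ← R1 + 1·R2.
R3 ← R3 − 3·R2.
R3 ← R3 / (-11/2).
R1 ← R1 − 1/6·R3.
R2 ← R2 − 1/2·R3.
Reading off the reduced rows gives x_1 = 11/4, x_2 = 5/3, x_3 = -5/3.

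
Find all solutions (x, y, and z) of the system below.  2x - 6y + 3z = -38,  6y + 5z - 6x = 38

Row-reduce:
R1 ← R1 / (2).
R2 ← R2 + 6·R1.
R2 ← R2 / (-12).
R1 ← R1 + 3·R2.
Rank is 2 with 3 unknowns, leaving z free.

infinitely many solutions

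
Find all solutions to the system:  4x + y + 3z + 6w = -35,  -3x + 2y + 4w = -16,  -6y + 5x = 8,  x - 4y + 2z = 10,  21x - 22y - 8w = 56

x = -2, y = -3, z = 0, w = -4

Row-reduce the augmented matrix:
R1 ← R1 / (4).
R2 ← R2 + 3·R1.
R3 ← R3 − 5·R1.
R4 ← R4 − 1·R1.
R5 ← R5 − 21·R1.
R2 ← R2 / (11/4).
R1 ← R1 − 1/4·R2.
R3 ← R3 + 29/4·R2.
R4 ← R4 + 17/4·R2.
R5 ← R5 + 109/4·R2.
R3 ← R3 / (24/11).
R1 ← R1 − 6/11·R3.
R2 ← R2 − 9/11·R3.
R4 ← R4 − 52/11·R3.
R5 ← R5 − 72/11·R3.
R4 ← R4 / (-62/3).
R1 ← R1 + 3·R4.
R2 ← R2 + 5/2·R4.
R3 ← R3 − 41/6·R4.
R5 reduces to 0 = 0, so the extra equation is consistent.
Reading off the reduced rows gives x = -2, y = -3, z = 0, w = -4.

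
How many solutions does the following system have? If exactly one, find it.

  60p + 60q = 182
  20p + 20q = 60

no solution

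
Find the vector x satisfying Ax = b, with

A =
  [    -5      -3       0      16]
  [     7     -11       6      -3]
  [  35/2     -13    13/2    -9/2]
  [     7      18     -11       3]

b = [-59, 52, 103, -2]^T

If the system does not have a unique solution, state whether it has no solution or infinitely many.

Row-reduce:
R1 ← R1 / (-5).
R2 ← R2 − 7·R1.
R3 ← R3 − 35/2·R1.
R4 ← R4 − 7·R1.
R2 ← R2 / (-76/5).
R1 ← R1 − 3/5·R2.
R3 ← R3 + 47/2·R2.
R4 ← R4 − 69/5·R2.
R3 ← R3 / (-211/76).
R1 ← R1 − 9/38·R3.
R2 ← R2 + 15/38·R3.
R4 ← R4 + 211/38·R3.
Rank is 3 with 4 unknowns, leaving x_4 free.

infinitely many solutions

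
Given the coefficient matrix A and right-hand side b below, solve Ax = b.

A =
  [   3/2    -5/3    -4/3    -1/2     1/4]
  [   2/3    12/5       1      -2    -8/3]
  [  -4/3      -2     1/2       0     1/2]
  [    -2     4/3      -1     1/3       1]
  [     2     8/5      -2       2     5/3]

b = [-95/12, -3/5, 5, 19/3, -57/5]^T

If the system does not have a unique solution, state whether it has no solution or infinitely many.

no solution

Row-reduce:
R1 ← R1 / (3/2).
R2 ← R2 − 2/3·R1.
R3 ← R3 + 4/3·R1.
R4 ← R4 + 2·R1.
R5 ← R5 − 2·R1.
R2 ← R2 / (424/135).
R1 ← R1 + 10/9·R2.
R3 ← R3 + 94/27·R2.
R4 ← R4 + 8/9·R2.
R5 ← R5 − 172/45·R2.
R3 ← R3 / (229/212).
R1 ← R1 + 69/212·R3.
R2 ← R2 − 215/424·R3.
R4 ← R4 + 370/159·R3.
R5 ← R5 + 229/106·R3.
R4 ← R4 / (-1383/229).
R1 ← R1 + 387/229·R4.
R2 ← R2 − 130/229·R4.
R3 ← R3 + 512/229·R4.
Row 5 reduces to 0 = -2, a contradiction. The system is inconsistent.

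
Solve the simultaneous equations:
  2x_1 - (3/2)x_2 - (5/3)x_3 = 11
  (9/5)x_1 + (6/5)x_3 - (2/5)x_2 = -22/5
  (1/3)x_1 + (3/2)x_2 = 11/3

x_1 = 2, x_2 = 2, x_3 = -6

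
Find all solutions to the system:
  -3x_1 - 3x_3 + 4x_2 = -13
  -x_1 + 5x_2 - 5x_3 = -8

infinitely many solutions

Row-reduce:
R1 ← R1 / (-3).
R2 ← R2 + 1·R1.
R2 ← R2 / (11/3).
R1 ← R1 + 4/3·R2.
Rank is 2 with 3 unknowns, leaving x_3 free.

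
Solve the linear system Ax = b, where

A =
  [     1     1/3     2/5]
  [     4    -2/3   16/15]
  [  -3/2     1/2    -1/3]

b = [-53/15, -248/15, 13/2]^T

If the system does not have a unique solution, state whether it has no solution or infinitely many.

infinitely many solutions

Row-reduce:
R2 ← R2 − 4·R1.
R3 ← R3 + 3/2·R1.
R2 ← R2 / (-2).
R1 ← R1 − 1/3·R2.
R3 ← R3 − 1·R2.
Rank is 2 with 3 unknowns, leaving x_3 free.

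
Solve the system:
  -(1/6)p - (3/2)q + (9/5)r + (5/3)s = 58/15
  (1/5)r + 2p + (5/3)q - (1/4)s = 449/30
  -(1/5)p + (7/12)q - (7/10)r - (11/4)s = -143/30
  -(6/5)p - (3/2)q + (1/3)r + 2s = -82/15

no solution

Row-reduce:
R1 ← R1 / (-1/6).
R2 ← R2 − 2·R1.
R3 ← R3 + 1/5·R1.
R4 ← R4 + 6/5·R1.
R2 ← R2 / (-49/3).
R1 ← R1 − 9·R2.
R3 ← R3 − 143/60·R2.
R4 ← R4 − 93/10·R2.
R3 ← R3 / (1573/4900).
R1 ← R1 − 297/245·R3.
R2 ← R2 + 327/245·R3.
R4 ← R4 + 1573/7350·R3.
Row 4 reduces to 0 = 4/3, a contradiction. The system is inconsistent.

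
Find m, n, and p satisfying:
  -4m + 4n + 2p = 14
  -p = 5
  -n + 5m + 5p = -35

m = -1, n = 5, p = -5

Row-reduce the augmented matrix:
R1 ← R1 / (-4).
R3 ← R3 − 5·R1.
Swap R2 and R3.
R2 ← R2 / (4).
R1 ← R1 + 1·R2.
R3 ← R3 / (-1).
R1 ← R1 − 11/8·R3.
R2 ← R2 − 15/8·R3.
Reading off the reduced rows gives m = -1, n = 5, p = -5.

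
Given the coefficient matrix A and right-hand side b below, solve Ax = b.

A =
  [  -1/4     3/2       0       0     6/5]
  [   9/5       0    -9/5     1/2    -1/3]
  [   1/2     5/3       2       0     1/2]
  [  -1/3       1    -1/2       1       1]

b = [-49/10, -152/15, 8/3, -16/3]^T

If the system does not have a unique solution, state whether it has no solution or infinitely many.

Row-reduce:
R1 ← R1 / (-1/4).
R2 ← R2 − 9/5·R1.
R3 ← R3 − 1/2·R1.
R4 ← R4 + 1/3·R1.
R2 ← R2 / (54/5).
R1 ← R1 + 6·R2.
R3 ← R3 − 14/3·R2.
R4 ← R4 + 1·R2.
R3 ← R3 / (25/9).
R1 ← R1 + 1·R3.
R2 ← R2 + 1/6·R3.
R4 ← R4 + 2/3·R3.
R4 ← R4 / (179/180).
R1 ← R1 − 1/5·R4.
R2 ← R2 − 1/30·R4.
R3 ← R3 + 7/90·R4.
Rank is 4 with 5 unknowns, leaving x_5 free.

infinitely many solutions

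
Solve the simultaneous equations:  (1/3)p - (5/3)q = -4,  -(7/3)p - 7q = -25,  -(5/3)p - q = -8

no solution

Row-reduce:
R1 ← R1 / (1/3).
R2 ← R2 + 7/3·R1.
R3 ← R3 + 5/3·R1.
R2 ← R2 / (-56/3).
R1 ← R1 + 5·R2.
R3 ← R3 + 28/3·R2.
Row 3 reduces to 0 = -3/2, a contradiction. The system is inconsistent.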